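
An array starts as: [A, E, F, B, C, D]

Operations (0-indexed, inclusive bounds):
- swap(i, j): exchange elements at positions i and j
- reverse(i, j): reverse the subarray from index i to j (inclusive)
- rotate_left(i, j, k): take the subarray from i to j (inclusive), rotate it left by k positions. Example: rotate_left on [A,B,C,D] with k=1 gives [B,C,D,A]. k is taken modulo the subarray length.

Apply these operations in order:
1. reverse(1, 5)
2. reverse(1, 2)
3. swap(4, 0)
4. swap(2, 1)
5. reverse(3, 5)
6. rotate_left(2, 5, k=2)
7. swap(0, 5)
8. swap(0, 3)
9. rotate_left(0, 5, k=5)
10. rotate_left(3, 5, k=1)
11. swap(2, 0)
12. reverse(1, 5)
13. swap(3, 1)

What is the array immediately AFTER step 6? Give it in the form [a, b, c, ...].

After 1 (reverse(1, 5)): [A, D, C, B, F, E]
After 2 (reverse(1, 2)): [A, C, D, B, F, E]
After 3 (swap(4, 0)): [F, C, D, B, A, E]
After 4 (swap(2, 1)): [F, D, C, B, A, E]
After 5 (reverse(3, 5)): [F, D, C, E, A, B]
After 6 (rotate_left(2, 5, k=2)): [F, D, A, B, C, E]

Answer: [F, D, A, B, C, E]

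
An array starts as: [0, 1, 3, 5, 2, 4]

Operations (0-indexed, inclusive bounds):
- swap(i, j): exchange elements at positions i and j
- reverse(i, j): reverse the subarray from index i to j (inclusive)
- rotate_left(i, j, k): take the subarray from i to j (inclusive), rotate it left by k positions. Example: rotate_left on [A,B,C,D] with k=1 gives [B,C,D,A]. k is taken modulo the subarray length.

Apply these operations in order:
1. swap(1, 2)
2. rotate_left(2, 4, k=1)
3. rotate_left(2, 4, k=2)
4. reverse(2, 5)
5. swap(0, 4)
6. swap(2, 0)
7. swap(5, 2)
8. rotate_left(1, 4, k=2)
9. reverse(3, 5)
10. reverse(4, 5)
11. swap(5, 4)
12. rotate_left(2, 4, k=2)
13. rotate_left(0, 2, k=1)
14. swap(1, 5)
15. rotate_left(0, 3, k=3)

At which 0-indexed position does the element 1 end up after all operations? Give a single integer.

After 1 (swap(1, 2)): [0, 3, 1, 5, 2, 4]
After 2 (rotate_left(2, 4, k=1)): [0, 3, 5, 2, 1, 4]
After 3 (rotate_left(2, 4, k=2)): [0, 3, 1, 5, 2, 4]
After 4 (reverse(2, 5)): [0, 3, 4, 2, 5, 1]
After 5 (swap(0, 4)): [5, 3, 4, 2, 0, 1]
After 6 (swap(2, 0)): [4, 3, 5, 2, 0, 1]
After 7 (swap(5, 2)): [4, 3, 1, 2, 0, 5]
After 8 (rotate_left(1, 4, k=2)): [4, 2, 0, 3, 1, 5]
After 9 (reverse(3, 5)): [4, 2, 0, 5, 1, 3]
After 10 (reverse(4, 5)): [4, 2, 0, 5, 3, 1]
After 11 (swap(5, 4)): [4, 2, 0, 5, 1, 3]
After 12 (rotate_left(2, 4, k=2)): [4, 2, 1, 0, 5, 3]
After 13 (rotate_left(0, 2, k=1)): [2, 1, 4, 0, 5, 3]
After 14 (swap(1, 5)): [2, 3, 4, 0, 5, 1]
After 15 (rotate_left(0, 3, k=3)): [0, 2, 3, 4, 5, 1]

Answer: 5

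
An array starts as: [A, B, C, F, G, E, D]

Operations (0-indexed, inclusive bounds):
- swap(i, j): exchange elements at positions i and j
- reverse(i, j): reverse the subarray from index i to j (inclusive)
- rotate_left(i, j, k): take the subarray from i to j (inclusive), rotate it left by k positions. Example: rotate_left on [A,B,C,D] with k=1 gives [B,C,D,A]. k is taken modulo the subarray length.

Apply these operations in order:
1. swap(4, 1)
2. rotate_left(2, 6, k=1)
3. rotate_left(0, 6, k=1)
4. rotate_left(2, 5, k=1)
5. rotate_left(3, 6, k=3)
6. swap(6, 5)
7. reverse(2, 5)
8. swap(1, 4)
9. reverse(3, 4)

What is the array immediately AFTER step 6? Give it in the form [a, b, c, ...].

Answer: [G, F, E, A, D, B, C]

Derivation:
After 1 (swap(4, 1)): [A, G, C, F, B, E, D]
After 2 (rotate_left(2, 6, k=1)): [A, G, F, B, E, D, C]
After 3 (rotate_left(0, 6, k=1)): [G, F, B, E, D, C, A]
After 4 (rotate_left(2, 5, k=1)): [G, F, E, D, C, B, A]
After 5 (rotate_left(3, 6, k=3)): [G, F, E, A, D, C, B]
After 6 (swap(6, 5)): [G, F, E, A, D, B, C]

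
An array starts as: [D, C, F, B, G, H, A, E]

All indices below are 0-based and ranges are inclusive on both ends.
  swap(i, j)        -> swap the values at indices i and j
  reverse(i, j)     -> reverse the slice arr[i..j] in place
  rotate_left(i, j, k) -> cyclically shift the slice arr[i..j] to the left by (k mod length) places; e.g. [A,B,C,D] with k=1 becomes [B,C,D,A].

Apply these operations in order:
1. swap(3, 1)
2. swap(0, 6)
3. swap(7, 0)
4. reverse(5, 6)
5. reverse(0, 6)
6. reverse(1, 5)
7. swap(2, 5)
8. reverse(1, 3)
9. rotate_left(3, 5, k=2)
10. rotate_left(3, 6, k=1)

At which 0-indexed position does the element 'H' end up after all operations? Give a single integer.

After 1 (swap(3, 1)): [D, B, F, C, G, H, A, E]
After 2 (swap(0, 6)): [A, B, F, C, G, H, D, E]
After 3 (swap(7, 0)): [E, B, F, C, G, H, D, A]
After 4 (reverse(5, 6)): [E, B, F, C, G, D, H, A]
After 5 (reverse(0, 6)): [H, D, G, C, F, B, E, A]
After 6 (reverse(1, 5)): [H, B, F, C, G, D, E, A]
After 7 (swap(2, 5)): [H, B, D, C, G, F, E, A]
After 8 (reverse(1, 3)): [H, C, D, B, G, F, E, A]
After 9 (rotate_left(3, 5, k=2)): [H, C, D, F, B, G, E, A]
After 10 (rotate_left(3, 6, k=1)): [H, C, D, B, G, E, F, A]

Answer: 0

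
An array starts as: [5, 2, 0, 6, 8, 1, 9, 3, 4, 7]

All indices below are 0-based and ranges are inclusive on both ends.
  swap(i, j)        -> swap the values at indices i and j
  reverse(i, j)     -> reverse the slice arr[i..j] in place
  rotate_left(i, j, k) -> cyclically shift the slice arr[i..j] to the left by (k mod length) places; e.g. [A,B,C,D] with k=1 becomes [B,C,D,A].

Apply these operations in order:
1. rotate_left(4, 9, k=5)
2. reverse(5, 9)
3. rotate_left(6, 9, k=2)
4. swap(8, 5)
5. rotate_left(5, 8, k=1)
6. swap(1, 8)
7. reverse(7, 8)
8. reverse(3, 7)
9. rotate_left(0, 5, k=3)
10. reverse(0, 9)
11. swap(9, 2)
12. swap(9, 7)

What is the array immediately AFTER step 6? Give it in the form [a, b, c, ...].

After 1 (rotate_left(4, 9, k=5)): [5, 2, 0, 6, 7, 8, 1, 9, 3, 4]
After 2 (reverse(5, 9)): [5, 2, 0, 6, 7, 4, 3, 9, 1, 8]
After 3 (rotate_left(6, 9, k=2)): [5, 2, 0, 6, 7, 4, 1, 8, 3, 9]
After 4 (swap(8, 5)): [5, 2, 0, 6, 7, 3, 1, 8, 4, 9]
After 5 (rotate_left(5, 8, k=1)): [5, 2, 0, 6, 7, 1, 8, 4, 3, 9]
After 6 (swap(1, 8)): [5, 3, 0, 6, 7, 1, 8, 4, 2, 9]

Answer: [5, 3, 0, 6, 7, 1, 8, 4, 2, 9]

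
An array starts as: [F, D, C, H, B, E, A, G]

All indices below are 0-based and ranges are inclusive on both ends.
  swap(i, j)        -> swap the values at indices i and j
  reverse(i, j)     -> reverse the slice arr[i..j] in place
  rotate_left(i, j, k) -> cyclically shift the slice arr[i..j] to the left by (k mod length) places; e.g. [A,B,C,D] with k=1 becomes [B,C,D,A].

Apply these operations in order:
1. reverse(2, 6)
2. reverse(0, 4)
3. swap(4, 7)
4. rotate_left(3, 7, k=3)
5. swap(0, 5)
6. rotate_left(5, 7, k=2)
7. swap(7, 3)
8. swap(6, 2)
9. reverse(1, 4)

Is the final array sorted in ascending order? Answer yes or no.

After 1 (reverse(2, 6)): [F, D, A, E, B, H, C, G]
After 2 (reverse(0, 4)): [B, E, A, D, F, H, C, G]
After 3 (swap(4, 7)): [B, E, A, D, G, H, C, F]
After 4 (rotate_left(3, 7, k=3)): [B, E, A, C, F, D, G, H]
After 5 (swap(0, 5)): [D, E, A, C, F, B, G, H]
After 6 (rotate_left(5, 7, k=2)): [D, E, A, C, F, H, B, G]
After 7 (swap(7, 3)): [D, E, A, G, F, H, B, C]
After 8 (swap(6, 2)): [D, E, B, G, F, H, A, C]
After 9 (reverse(1, 4)): [D, F, G, B, E, H, A, C]

Answer: no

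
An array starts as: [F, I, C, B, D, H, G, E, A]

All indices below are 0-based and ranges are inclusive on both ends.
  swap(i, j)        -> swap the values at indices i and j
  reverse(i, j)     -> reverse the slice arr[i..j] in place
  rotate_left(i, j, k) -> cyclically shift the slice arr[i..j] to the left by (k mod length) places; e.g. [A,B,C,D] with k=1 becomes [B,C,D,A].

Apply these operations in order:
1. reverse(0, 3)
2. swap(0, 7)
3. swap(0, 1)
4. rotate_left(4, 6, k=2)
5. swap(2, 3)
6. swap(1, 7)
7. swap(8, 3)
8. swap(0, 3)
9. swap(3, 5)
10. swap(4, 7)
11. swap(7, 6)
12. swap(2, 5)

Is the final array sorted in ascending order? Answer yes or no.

After 1 (reverse(0, 3)): [B, C, I, F, D, H, G, E, A]
After 2 (swap(0, 7)): [E, C, I, F, D, H, G, B, A]
After 3 (swap(0, 1)): [C, E, I, F, D, H, G, B, A]
After 4 (rotate_left(4, 6, k=2)): [C, E, I, F, G, D, H, B, A]
After 5 (swap(2, 3)): [C, E, F, I, G, D, H, B, A]
After 6 (swap(1, 7)): [C, B, F, I, G, D, H, E, A]
After 7 (swap(8, 3)): [C, B, F, A, G, D, H, E, I]
After 8 (swap(0, 3)): [A, B, F, C, G, D, H, E, I]
After 9 (swap(3, 5)): [A, B, F, D, G, C, H, E, I]
After 10 (swap(4, 7)): [A, B, F, D, E, C, H, G, I]
After 11 (swap(7, 6)): [A, B, F, D, E, C, G, H, I]
After 12 (swap(2, 5)): [A, B, C, D, E, F, G, H, I]

Answer: yes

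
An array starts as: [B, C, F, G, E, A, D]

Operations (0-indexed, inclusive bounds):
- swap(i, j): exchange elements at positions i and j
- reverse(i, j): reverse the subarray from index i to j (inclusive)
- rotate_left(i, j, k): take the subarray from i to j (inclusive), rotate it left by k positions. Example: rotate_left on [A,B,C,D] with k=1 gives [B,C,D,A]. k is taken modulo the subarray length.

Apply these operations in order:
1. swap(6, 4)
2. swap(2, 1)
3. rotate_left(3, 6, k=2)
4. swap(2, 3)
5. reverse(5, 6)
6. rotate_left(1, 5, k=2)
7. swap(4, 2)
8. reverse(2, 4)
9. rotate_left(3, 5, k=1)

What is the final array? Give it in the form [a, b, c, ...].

After 1 (swap(6, 4)): [B, C, F, G, D, A, E]
After 2 (swap(2, 1)): [B, F, C, G, D, A, E]
After 3 (rotate_left(3, 6, k=2)): [B, F, C, A, E, G, D]
After 4 (swap(2, 3)): [B, F, A, C, E, G, D]
After 5 (reverse(5, 6)): [B, F, A, C, E, D, G]
After 6 (rotate_left(1, 5, k=2)): [B, C, E, D, F, A, G]
After 7 (swap(4, 2)): [B, C, F, D, E, A, G]
After 8 (reverse(2, 4)): [B, C, E, D, F, A, G]
After 9 (rotate_left(3, 5, k=1)): [B, C, E, F, A, D, G]

Answer: [B, C, E, F, A, D, G]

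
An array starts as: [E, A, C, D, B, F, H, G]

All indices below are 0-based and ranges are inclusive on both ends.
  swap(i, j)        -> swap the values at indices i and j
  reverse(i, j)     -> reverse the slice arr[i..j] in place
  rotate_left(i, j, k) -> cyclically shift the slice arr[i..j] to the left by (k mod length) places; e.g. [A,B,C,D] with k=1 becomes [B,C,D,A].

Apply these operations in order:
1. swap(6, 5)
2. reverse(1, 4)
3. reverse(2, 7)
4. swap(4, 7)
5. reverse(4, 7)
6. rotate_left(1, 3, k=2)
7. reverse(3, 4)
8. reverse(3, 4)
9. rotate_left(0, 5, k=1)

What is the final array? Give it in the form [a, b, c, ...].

Answer: [F, B, G, H, C, E, A, D]

Derivation:
After 1 (swap(6, 5)): [E, A, C, D, B, H, F, G]
After 2 (reverse(1, 4)): [E, B, D, C, A, H, F, G]
After 3 (reverse(2, 7)): [E, B, G, F, H, A, C, D]
After 4 (swap(4, 7)): [E, B, G, F, D, A, C, H]
After 5 (reverse(4, 7)): [E, B, G, F, H, C, A, D]
After 6 (rotate_left(1, 3, k=2)): [E, F, B, G, H, C, A, D]
After 7 (reverse(3, 4)): [E, F, B, H, G, C, A, D]
After 8 (reverse(3, 4)): [E, F, B, G, H, C, A, D]
After 9 (rotate_left(0, 5, k=1)): [F, B, G, H, C, E, A, D]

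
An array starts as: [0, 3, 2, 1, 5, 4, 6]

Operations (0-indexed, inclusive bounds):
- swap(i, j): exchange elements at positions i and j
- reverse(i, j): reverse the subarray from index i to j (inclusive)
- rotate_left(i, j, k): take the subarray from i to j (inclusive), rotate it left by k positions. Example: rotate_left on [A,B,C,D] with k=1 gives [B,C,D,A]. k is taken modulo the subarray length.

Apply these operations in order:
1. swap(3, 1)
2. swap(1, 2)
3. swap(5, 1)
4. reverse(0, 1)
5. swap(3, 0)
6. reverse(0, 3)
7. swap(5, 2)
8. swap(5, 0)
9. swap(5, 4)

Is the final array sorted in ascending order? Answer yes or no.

After 1 (swap(3, 1)): [0, 1, 2, 3, 5, 4, 6]
After 2 (swap(1, 2)): [0, 2, 1, 3, 5, 4, 6]
After 3 (swap(5, 1)): [0, 4, 1, 3, 5, 2, 6]
After 4 (reverse(0, 1)): [4, 0, 1, 3, 5, 2, 6]
After 5 (swap(3, 0)): [3, 0, 1, 4, 5, 2, 6]
After 6 (reverse(0, 3)): [4, 1, 0, 3, 5, 2, 6]
After 7 (swap(5, 2)): [4, 1, 2, 3, 5, 0, 6]
After 8 (swap(5, 0)): [0, 1, 2, 3, 5, 4, 6]
After 9 (swap(5, 4)): [0, 1, 2, 3, 4, 5, 6]

Answer: yes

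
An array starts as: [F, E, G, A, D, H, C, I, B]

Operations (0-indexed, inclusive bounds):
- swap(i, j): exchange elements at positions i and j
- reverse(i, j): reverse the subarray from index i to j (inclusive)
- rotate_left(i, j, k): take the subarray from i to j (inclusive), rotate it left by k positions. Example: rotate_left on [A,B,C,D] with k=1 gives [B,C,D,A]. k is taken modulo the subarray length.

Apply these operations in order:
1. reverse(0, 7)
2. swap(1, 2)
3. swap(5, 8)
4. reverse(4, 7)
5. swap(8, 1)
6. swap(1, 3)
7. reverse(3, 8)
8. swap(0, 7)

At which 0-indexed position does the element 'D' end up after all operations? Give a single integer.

After 1 (reverse(0, 7)): [I, C, H, D, A, G, E, F, B]
After 2 (swap(1, 2)): [I, H, C, D, A, G, E, F, B]
After 3 (swap(5, 8)): [I, H, C, D, A, B, E, F, G]
After 4 (reverse(4, 7)): [I, H, C, D, F, E, B, A, G]
After 5 (swap(8, 1)): [I, G, C, D, F, E, B, A, H]
After 6 (swap(1, 3)): [I, D, C, G, F, E, B, A, H]
After 7 (reverse(3, 8)): [I, D, C, H, A, B, E, F, G]
After 8 (swap(0, 7)): [F, D, C, H, A, B, E, I, G]

Answer: 1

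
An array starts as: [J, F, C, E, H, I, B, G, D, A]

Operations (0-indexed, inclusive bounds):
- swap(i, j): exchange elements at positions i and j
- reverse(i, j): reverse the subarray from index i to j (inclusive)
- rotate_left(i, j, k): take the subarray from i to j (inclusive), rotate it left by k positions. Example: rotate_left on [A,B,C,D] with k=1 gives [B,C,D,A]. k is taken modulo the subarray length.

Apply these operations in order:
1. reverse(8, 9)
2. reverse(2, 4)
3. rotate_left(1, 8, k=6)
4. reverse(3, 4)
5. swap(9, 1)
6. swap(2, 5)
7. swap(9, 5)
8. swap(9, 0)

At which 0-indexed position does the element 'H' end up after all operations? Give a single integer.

After 1 (reverse(8, 9)): [J, F, C, E, H, I, B, G, A, D]
After 2 (reverse(2, 4)): [J, F, H, E, C, I, B, G, A, D]
After 3 (rotate_left(1, 8, k=6)): [J, G, A, F, H, E, C, I, B, D]
After 4 (reverse(3, 4)): [J, G, A, H, F, E, C, I, B, D]
After 5 (swap(9, 1)): [J, D, A, H, F, E, C, I, B, G]
After 6 (swap(2, 5)): [J, D, E, H, F, A, C, I, B, G]
After 7 (swap(9, 5)): [J, D, E, H, F, G, C, I, B, A]
After 8 (swap(9, 0)): [A, D, E, H, F, G, C, I, B, J]

Answer: 3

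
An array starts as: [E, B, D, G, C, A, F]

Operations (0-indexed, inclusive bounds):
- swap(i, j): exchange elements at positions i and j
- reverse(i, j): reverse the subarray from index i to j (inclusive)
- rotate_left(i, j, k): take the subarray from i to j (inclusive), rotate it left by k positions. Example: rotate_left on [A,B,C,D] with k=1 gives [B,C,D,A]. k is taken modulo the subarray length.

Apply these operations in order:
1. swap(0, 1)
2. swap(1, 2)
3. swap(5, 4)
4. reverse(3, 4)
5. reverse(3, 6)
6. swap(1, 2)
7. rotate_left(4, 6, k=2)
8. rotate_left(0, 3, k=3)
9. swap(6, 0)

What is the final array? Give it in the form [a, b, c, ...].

After 1 (swap(0, 1)): [B, E, D, G, C, A, F]
After 2 (swap(1, 2)): [B, D, E, G, C, A, F]
After 3 (swap(5, 4)): [B, D, E, G, A, C, F]
After 4 (reverse(3, 4)): [B, D, E, A, G, C, F]
After 5 (reverse(3, 6)): [B, D, E, F, C, G, A]
After 6 (swap(1, 2)): [B, E, D, F, C, G, A]
After 7 (rotate_left(4, 6, k=2)): [B, E, D, F, A, C, G]
After 8 (rotate_left(0, 3, k=3)): [F, B, E, D, A, C, G]
After 9 (swap(6, 0)): [G, B, E, D, A, C, F]

Answer: [G, B, E, D, A, C, F]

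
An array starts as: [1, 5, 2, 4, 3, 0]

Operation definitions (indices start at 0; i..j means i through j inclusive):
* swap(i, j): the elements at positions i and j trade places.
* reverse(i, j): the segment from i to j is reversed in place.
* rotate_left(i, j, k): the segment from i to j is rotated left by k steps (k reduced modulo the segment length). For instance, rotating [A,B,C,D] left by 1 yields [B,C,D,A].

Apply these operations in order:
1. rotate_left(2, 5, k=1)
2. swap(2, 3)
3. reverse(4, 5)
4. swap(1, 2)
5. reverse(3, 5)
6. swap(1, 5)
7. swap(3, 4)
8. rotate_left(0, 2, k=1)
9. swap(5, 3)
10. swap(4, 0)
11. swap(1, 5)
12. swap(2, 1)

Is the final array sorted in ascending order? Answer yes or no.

Answer: yes

Derivation:
After 1 (rotate_left(2, 5, k=1)): [1, 5, 4, 3, 0, 2]
After 2 (swap(2, 3)): [1, 5, 3, 4, 0, 2]
After 3 (reverse(4, 5)): [1, 5, 3, 4, 2, 0]
After 4 (swap(1, 2)): [1, 3, 5, 4, 2, 0]
After 5 (reverse(3, 5)): [1, 3, 5, 0, 2, 4]
After 6 (swap(1, 5)): [1, 4, 5, 0, 2, 3]
After 7 (swap(3, 4)): [1, 4, 5, 2, 0, 3]
After 8 (rotate_left(0, 2, k=1)): [4, 5, 1, 2, 0, 3]
After 9 (swap(5, 3)): [4, 5, 1, 3, 0, 2]
After 10 (swap(4, 0)): [0, 5, 1, 3, 4, 2]
After 11 (swap(1, 5)): [0, 2, 1, 3, 4, 5]
After 12 (swap(2, 1)): [0, 1, 2, 3, 4, 5]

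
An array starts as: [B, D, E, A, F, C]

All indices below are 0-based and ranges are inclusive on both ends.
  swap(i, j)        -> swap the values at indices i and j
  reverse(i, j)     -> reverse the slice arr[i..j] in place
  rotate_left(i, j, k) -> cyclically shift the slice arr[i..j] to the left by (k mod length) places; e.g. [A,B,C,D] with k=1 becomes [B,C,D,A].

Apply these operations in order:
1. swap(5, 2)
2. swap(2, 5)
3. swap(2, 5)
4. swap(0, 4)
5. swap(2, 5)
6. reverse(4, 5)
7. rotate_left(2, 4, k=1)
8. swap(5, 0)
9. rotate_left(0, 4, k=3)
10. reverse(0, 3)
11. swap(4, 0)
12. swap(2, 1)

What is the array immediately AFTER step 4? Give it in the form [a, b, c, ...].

After 1 (swap(5, 2)): [B, D, C, A, F, E]
After 2 (swap(2, 5)): [B, D, E, A, F, C]
After 3 (swap(2, 5)): [B, D, C, A, F, E]
After 4 (swap(0, 4)): [F, D, C, A, B, E]

Answer: [F, D, C, A, B, E]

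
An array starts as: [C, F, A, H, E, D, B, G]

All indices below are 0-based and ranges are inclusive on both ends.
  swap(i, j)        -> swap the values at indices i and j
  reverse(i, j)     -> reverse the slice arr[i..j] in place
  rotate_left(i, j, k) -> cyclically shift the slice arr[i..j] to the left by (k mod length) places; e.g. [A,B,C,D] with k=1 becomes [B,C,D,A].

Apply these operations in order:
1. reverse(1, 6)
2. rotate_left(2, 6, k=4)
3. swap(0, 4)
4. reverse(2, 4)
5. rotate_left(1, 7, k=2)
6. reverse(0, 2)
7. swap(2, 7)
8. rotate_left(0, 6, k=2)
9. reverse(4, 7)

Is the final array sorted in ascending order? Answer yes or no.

After 1 (reverse(1, 6)): [C, B, D, E, H, A, F, G]
After 2 (rotate_left(2, 6, k=4)): [C, B, F, D, E, H, A, G]
After 3 (swap(0, 4)): [E, B, F, D, C, H, A, G]
After 4 (reverse(2, 4)): [E, B, C, D, F, H, A, G]
After 5 (rotate_left(1, 7, k=2)): [E, D, F, H, A, G, B, C]
After 6 (reverse(0, 2)): [F, D, E, H, A, G, B, C]
After 7 (swap(2, 7)): [F, D, C, H, A, G, B, E]
After 8 (rotate_left(0, 6, k=2)): [C, H, A, G, B, F, D, E]
After 9 (reverse(4, 7)): [C, H, A, G, E, D, F, B]

Answer: no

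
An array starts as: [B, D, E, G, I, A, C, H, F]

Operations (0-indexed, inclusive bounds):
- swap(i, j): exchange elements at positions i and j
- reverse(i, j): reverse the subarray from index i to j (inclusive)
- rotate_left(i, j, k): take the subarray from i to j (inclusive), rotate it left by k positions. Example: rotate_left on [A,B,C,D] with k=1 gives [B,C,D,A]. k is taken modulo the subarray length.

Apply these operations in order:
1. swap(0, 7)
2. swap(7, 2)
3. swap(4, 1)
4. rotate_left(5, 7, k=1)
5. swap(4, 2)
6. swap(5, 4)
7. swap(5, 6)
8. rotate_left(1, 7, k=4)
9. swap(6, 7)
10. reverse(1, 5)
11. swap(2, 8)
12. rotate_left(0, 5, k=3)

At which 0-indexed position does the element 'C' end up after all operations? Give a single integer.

Answer: 6

Derivation:
After 1 (swap(0, 7)): [H, D, E, G, I, A, C, B, F]
After 2 (swap(7, 2)): [H, D, B, G, I, A, C, E, F]
After 3 (swap(4, 1)): [H, I, B, G, D, A, C, E, F]
After 4 (rotate_left(5, 7, k=1)): [H, I, B, G, D, C, E, A, F]
After 5 (swap(4, 2)): [H, I, D, G, B, C, E, A, F]
After 6 (swap(5, 4)): [H, I, D, G, C, B, E, A, F]
After 7 (swap(5, 6)): [H, I, D, G, C, E, B, A, F]
After 8 (rotate_left(1, 7, k=4)): [H, E, B, A, I, D, G, C, F]
After 9 (swap(6, 7)): [H, E, B, A, I, D, C, G, F]
After 10 (reverse(1, 5)): [H, D, I, A, B, E, C, G, F]
After 11 (swap(2, 8)): [H, D, F, A, B, E, C, G, I]
After 12 (rotate_left(0, 5, k=3)): [A, B, E, H, D, F, C, G, I]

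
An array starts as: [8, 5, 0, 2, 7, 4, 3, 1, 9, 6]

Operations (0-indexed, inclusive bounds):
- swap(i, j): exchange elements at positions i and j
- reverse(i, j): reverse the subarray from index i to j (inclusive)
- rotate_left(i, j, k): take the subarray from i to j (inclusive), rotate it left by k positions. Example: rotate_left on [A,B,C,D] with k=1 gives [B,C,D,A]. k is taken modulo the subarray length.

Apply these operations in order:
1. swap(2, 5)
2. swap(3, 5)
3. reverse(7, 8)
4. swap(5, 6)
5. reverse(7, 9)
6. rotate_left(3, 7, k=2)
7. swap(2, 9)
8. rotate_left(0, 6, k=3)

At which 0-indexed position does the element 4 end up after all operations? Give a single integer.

After 1 (swap(2, 5)): [8, 5, 4, 2, 7, 0, 3, 1, 9, 6]
After 2 (swap(3, 5)): [8, 5, 4, 0, 7, 2, 3, 1, 9, 6]
After 3 (reverse(7, 8)): [8, 5, 4, 0, 7, 2, 3, 9, 1, 6]
After 4 (swap(5, 6)): [8, 5, 4, 0, 7, 3, 2, 9, 1, 6]
After 5 (reverse(7, 9)): [8, 5, 4, 0, 7, 3, 2, 6, 1, 9]
After 6 (rotate_left(3, 7, k=2)): [8, 5, 4, 3, 2, 6, 0, 7, 1, 9]
After 7 (swap(2, 9)): [8, 5, 9, 3, 2, 6, 0, 7, 1, 4]
After 8 (rotate_left(0, 6, k=3)): [3, 2, 6, 0, 8, 5, 9, 7, 1, 4]

Answer: 9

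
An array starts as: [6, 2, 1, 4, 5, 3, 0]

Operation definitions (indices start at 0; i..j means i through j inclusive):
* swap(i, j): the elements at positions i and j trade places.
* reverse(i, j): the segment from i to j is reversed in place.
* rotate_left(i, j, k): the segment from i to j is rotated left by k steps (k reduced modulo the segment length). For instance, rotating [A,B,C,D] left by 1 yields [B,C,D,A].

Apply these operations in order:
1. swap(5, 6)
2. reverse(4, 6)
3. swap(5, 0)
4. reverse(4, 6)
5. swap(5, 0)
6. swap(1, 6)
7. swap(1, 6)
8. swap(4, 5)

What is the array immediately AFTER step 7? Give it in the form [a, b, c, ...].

Answer: [6, 2, 1, 4, 5, 0, 3]

Derivation:
After 1 (swap(5, 6)): [6, 2, 1, 4, 5, 0, 3]
After 2 (reverse(4, 6)): [6, 2, 1, 4, 3, 0, 5]
After 3 (swap(5, 0)): [0, 2, 1, 4, 3, 6, 5]
After 4 (reverse(4, 6)): [0, 2, 1, 4, 5, 6, 3]
After 5 (swap(5, 0)): [6, 2, 1, 4, 5, 0, 3]
After 6 (swap(1, 6)): [6, 3, 1, 4, 5, 0, 2]
After 7 (swap(1, 6)): [6, 2, 1, 4, 5, 0, 3]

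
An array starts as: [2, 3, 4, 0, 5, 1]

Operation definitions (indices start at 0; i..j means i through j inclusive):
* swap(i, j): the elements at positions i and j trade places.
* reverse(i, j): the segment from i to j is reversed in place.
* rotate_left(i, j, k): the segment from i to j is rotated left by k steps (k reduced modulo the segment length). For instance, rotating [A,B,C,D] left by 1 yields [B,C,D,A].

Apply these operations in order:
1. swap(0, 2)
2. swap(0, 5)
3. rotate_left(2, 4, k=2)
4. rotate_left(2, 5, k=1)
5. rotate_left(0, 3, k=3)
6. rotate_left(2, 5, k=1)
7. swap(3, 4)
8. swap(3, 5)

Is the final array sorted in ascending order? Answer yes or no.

Answer: yes

Derivation:
After 1 (swap(0, 2)): [4, 3, 2, 0, 5, 1]
After 2 (swap(0, 5)): [1, 3, 2, 0, 5, 4]
After 3 (rotate_left(2, 4, k=2)): [1, 3, 5, 2, 0, 4]
After 4 (rotate_left(2, 5, k=1)): [1, 3, 2, 0, 4, 5]
After 5 (rotate_left(0, 3, k=3)): [0, 1, 3, 2, 4, 5]
After 6 (rotate_left(2, 5, k=1)): [0, 1, 2, 4, 5, 3]
After 7 (swap(3, 4)): [0, 1, 2, 5, 4, 3]
After 8 (swap(3, 5)): [0, 1, 2, 3, 4, 5]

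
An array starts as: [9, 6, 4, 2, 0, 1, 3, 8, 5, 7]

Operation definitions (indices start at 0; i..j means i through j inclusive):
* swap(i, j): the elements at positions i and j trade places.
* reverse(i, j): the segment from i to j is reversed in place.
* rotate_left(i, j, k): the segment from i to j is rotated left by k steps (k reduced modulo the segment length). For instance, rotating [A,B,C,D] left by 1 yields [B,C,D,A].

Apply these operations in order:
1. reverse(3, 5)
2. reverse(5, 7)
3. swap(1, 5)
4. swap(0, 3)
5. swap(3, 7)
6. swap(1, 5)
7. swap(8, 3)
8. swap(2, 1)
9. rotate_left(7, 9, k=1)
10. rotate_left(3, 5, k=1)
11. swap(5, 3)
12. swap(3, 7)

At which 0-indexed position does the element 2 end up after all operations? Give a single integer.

Answer: 3

Derivation:
After 1 (reverse(3, 5)): [9, 6, 4, 1, 0, 2, 3, 8, 5, 7]
After 2 (reverse(5, 7)): [9, 6, 4, 1, 0, 8, 3, 2, 5, 7]
After 3 (swap(1, 5)): [9, 8, 4, 1, 0, 6, 3, 2, 5, 7]
After 4 (swap(0, 3)): [1, 8, 4, 9, 0, 6, 3, 2, 5, 7]
After 5 (swap(3, 7)): [1, 8, 4, 2, 0, 6, 3, 9, 5, 7]
After 6 (swap(1, 5)): [1, 6, 4, 2, 0, 8, 3, 9, 5, 7]
After 7 (swap(8, 3)): [1, 6, 4, 5, 0, 8, 3, 9, 2, 7]
After 8 (swap(2, 1)): [1, 4, 6, 5, 0, 8, 3, 9, 2, 7]
After 9 (rotate_left(7, 9, k=1)): [1, 4, 6, 5, 0, 8, 3, 2, 7, 9]
After 10 (rotate_left(3, 5, k=1)): [1, 4, 6, 0, 8, 5, 3, 2, 7, 9]
After 11 (swap(5, 3)): [1, 4, 6, 5, 8, 0, 3, 2, 7, 9]
After 12 (swap(3, 7)): [1, 4, 6, 2, 8, 0, 3, 5, 7, 9]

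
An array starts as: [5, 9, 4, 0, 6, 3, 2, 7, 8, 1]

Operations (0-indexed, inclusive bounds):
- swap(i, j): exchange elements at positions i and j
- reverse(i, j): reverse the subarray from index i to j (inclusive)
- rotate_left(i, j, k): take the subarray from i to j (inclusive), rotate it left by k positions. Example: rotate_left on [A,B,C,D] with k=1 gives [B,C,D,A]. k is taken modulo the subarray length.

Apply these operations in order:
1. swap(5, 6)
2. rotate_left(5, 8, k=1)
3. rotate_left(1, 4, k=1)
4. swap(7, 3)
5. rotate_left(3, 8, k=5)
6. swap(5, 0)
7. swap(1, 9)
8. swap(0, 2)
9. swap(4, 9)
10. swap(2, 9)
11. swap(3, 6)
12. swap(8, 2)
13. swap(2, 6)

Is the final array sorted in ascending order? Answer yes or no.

Answer: yes

Derivation:
After 1 (swap(5, 6)): [5, 9, 4, 0, 6, 2, 3, 7, 8, 1]
After 2 (rotate_left(5, 8, k=1)): [5, 9, 4, 0, 6, 3, 7, 8, 2, 1]
After 3 (rotate_left(1, 4, k=1)): [5, 4, 0, 6, 9, 3, 7, 8, 2, 1]
After 4 (swap(7, 3)): [5, 4, 0, 8, 9, 3, 7, 6, 2, 1]
After 5 (rotate_left(3, 8, k=5)): [5, 4, 0, 2, 8, 9, 3, 7, 6, 1]
After 6 (swap(5, 0)): [9, 4, 0, 2, 8, 5, 3, 7, 6, 1]
After 7 (swap(1, 9)): [9, 1, 0, 2, 8, 5, 3, 7, 6, 4]
After 8 (swap(0, 2)): [0, 1, 9, 2, 8, 5, 3, 7, 6, 4]
After 9 (swap(4, 9)): [0, 1, 9, 2, 4, 5, 3, 7, 6, 8]
After 10 (swap(2, 9)): [0, 1, 8, 2, 4, 5, 3, 7, 6, 9]
After 11 (swap(3, 6)): [0, 1, 8, 3, 4, 5, 2, 7, 6, 9]
After 12 (swap(8, 2)): [0, 1, 6, 3, 4, 5, 2, 7, 8, 9]
After 13 (swap(2, 6)): [0, 1, 2, 3, 4, 5, 6, 7, 8, 9]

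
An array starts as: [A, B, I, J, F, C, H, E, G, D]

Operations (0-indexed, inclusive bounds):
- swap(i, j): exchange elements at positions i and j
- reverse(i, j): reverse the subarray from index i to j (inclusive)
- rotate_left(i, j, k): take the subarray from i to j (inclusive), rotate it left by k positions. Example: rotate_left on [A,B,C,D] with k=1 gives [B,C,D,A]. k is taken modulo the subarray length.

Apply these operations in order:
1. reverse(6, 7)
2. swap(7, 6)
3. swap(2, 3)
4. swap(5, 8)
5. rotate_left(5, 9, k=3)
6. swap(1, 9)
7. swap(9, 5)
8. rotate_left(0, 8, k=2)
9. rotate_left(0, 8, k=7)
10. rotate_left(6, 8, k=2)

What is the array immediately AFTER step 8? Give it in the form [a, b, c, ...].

Answer: [J, I, F, B, D, G, H, A, E, C]

Derivation:
After 1 (reverse(6, 7)): [A, B, I, J, F, C, E, H, G, D]
After 2 (swap(7, 6)): [A, B, I, J, F, C, H, E, G, D]
After 3 (swap(2, 3)): [A, B, J, I, F, C, H, E, G, D]
After 4 (swap(5, 8)): [A, B, J, I, F, G, H, E, C, D]
After 5 (rotate_left(5, 9, k=3)): [A, B, J, I, F, C, D, G, H, E]
After 6 (swap(1, 9)): [A, E, J, I, F, C, D, G, H, B]
After 7 (swap(9, 5)): [A, E, J, I, F, B, D, G, H, C]
After 8 (rotate_left(0, 8, k=2)): [J, I, F, B, D, G, H, A, E, C]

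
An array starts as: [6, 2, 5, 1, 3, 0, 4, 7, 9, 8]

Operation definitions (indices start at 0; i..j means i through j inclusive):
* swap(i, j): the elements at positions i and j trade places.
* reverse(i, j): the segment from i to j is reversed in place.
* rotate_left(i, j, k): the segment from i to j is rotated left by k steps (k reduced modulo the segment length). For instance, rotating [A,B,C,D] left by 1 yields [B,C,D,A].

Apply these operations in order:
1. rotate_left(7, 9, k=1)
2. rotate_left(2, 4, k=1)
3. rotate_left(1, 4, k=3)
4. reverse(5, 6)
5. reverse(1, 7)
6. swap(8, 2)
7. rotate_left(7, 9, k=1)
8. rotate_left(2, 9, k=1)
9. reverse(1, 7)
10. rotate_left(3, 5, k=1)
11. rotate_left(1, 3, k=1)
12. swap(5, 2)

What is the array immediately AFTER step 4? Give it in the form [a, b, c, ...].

Answer: [6, 5, 2, 1, 3, 4, 0, 9, 8, 7]

Derivation:
After 1 (rotate_left(7, 9, k=1)): [6, 2, 5, 1, 3, 0, 4, 9, 8, 7]
After 2 (rotate_left(2, 4, k=1)): [6, 2, 1, 3, 5, 0, 4, 9, 8, 7]
After 3 (rotate_left(1, 4, k=3)): [6, 5, 2, 1, 3, 0, 4, 9, 8, 7]
After 4 (reverse(5, 6)): [6, 5, 2, 1, 3, 4, 0, 9, 8, 7]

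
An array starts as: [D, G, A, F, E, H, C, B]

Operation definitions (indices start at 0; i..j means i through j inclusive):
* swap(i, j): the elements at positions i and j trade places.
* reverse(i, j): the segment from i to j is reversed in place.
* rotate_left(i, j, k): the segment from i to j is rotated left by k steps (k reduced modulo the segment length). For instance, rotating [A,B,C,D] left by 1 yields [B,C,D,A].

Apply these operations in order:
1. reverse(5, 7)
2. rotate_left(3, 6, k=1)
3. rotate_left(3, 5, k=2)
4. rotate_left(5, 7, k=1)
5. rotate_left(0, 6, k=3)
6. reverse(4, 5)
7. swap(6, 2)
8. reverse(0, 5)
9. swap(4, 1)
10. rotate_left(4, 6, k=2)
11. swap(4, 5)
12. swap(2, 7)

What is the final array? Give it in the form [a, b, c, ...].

Answer: [D, E, B, A, G, F, C, H]

Derivation:
After 1 (reverse(5, 7)): [D, G, A, F, E, B, C, H]
After 2 (rotate_left(3, 6, k=1)): [D, G, A, E, B, C, F, H]
After 3 (rotate_left(3, 5, k=2)): [D, G, A, C, E, B, F, H]
After 4 (rotate_left(5, 7, k=1)): [D, G, A, C, E, F, H, B]
After 5 (rotate_left(0, 6, k=3)): [C, E, F, H, D, G, A, B]
After 6 (reverse(4, 5)): [C, E, F, H, G, D, A, B]
After 7 (swap(6, 2)): [C, E, A, H, G, D, F, B]
After 8 (reverse(0, 5)): [D, G, H, A, E, C, F, B]
After 9 (swap(4, 1)): [D, E, H, A, G, C, F, B]
After 10 (rotate_left(4, 6, k=2)): [D, E, H, A, F, G, C, B]
After 11 (swap(4, 5)): [D, E, H, A, G, F, C, B]
After 12 (swap(2, 7)): [D, E, B, A, G, F, C, H]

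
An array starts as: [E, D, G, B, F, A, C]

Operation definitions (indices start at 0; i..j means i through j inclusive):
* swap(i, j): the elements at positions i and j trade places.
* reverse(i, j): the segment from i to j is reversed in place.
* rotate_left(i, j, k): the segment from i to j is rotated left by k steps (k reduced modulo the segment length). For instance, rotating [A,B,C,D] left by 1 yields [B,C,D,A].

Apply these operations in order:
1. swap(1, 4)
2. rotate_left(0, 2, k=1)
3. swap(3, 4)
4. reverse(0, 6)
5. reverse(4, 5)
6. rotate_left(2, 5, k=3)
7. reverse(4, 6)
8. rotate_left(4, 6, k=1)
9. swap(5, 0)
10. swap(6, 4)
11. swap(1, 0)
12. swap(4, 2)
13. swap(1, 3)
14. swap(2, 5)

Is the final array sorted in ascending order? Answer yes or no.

After 1 (swap(1, 4)): [E, F, G, B, D, A, C]
After 2 (rotate_left(0, 2, k=1)): [F, G, E, B, D, A, C]
After 3 (swap(3, 4)): [F, G, E, D, B, A, C]
After 4 (reverse(0, 6)): [C, A, B, D, E, G, F]
After 5 (reverse(4, 5)): [C, A, B, D, G, E, F]
After 6 (rotate_left(2, 5, k=3)): [C, A, E, B, D, G, F]
After 7 (reverse(4, 6)): [C, A, E, B, F, G, D]
After 8 (rotate_left(4, 6, k=1)): [C, A, E, B, G, D, F]
After 9 (swap(5, 0)): [D, A, E, B, G, C, F]
After 10 (swap(6, 4)): [D, A, E, B, F, C, G]
After 11 (swap(1, 0)): [A, D, E, B, F, C, G]
After 12 (swap(4, 2)): [A, D, F, B, E, C, G]
After 13 (swap(1, 3)): [A, B, F, D, E, C, G]
After 14 (swap(2, 5)): [A, B, C, D, E, F, G]

Answer: yes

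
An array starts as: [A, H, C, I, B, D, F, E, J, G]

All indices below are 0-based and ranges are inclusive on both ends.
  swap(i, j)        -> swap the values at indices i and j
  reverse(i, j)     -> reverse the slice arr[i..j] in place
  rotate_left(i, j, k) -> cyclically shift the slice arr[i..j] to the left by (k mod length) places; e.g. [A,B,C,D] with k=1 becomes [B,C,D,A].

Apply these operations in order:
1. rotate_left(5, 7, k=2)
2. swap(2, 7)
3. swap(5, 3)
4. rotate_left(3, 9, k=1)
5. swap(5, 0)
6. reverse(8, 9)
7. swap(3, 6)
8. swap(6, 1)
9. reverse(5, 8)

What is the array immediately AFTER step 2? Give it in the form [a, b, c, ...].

After 1 (rotate_left(5, 7, k=2)): [A, H, C, I, B, E, D, F, J, G]
After 2 (swap(2, 7)): [A, H, F, I, B, E, D, C, J, G]

Answer: [A, H, F, I, B, E, D, C, J, G]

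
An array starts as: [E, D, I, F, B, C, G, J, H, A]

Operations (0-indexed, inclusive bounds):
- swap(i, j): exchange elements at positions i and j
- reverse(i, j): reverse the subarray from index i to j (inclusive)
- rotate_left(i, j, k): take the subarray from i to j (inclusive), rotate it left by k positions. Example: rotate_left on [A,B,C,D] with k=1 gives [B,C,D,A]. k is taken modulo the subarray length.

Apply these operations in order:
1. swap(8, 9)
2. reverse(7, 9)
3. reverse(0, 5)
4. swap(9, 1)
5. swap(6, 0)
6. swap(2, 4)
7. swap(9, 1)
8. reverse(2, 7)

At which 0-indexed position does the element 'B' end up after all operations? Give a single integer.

Answer: 1

Derivation:
After 1 (swap(8, 9)): [E, D, I, F, B, C, G, J, A, H]
After 2 (reverse(7, 9)): [E, D, I, F, B, C, G, H, A, J]
After 3 (reverse(0, 5)): [C, B, F, I, D, E, G, H, A, J]
After 4 (swap(9, 1)): [C, J, F, I, D, E, G, H, A, B]
After 5 (swap(6, 0)): [G, J, F, I, D, E, C, H, A, B]
After 6 (swap(2, 4)): [G, J, D, I, F, E, C, H, A, B]
After 7 (swap(9, 1)): [G, B, D, I, F, E, C, H, A, J]
After 8 (reverse(2, 7)): [G, B, H, C, E, F, I, D, A, J]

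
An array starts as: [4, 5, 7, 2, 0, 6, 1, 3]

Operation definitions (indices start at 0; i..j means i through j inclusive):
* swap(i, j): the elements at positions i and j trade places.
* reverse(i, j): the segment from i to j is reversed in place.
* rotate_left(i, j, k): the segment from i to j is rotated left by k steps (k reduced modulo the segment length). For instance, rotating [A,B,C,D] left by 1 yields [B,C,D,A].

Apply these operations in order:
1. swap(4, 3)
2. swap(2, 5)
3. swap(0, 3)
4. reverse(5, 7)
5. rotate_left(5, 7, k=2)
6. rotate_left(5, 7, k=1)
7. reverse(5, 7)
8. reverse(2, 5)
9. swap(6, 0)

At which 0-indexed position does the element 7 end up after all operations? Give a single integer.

After 1 (swap(4, 3)): [4, 5, 7, 0, 2, 6, 1, 3]
After 2 (swap(2, 5)): [4, 5, 6, 0, 2, 7, 1, 3]
After 3 (swap(0, 3)): [0, 5, 6, 4, 2, 7, 1, 3]
After 4 (reverse(5, 7)): [0, 5, 6, 4, 2, 3, 1, 7]
After 5 (rotate_left(5, 7, k=2)): [0, 5, 6, 4, 2, 7, 3, 1]
After 6 (rotate_left(5, 7, k=1)): [0, 5, 6, 4, 2, 3, 1, 7]
After 7 (reverse(5, 7)): [0, 5, 6, 4, 2, 7, 1, 3]
After 8 (reverse(2, 5)): [0, 5, 7, 2, 4, 6, 1, 3]
After 9 (swap(6, 0)): [1, 5, 7, 2, 4, 6, 0, 3]

Answer: 2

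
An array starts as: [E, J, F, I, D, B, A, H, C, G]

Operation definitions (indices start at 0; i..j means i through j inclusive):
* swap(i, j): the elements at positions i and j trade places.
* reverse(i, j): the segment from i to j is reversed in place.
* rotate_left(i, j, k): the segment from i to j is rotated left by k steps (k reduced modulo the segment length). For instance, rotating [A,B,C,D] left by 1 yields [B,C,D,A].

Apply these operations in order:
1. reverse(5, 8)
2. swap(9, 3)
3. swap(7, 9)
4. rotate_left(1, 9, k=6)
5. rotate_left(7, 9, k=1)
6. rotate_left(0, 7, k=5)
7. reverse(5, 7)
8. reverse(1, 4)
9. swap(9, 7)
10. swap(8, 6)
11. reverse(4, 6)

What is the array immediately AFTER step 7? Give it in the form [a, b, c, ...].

After 1 (reverse(5, 8)): [E, J, F, I, D, C, H, A, B, G]
After 2 (swap(9, 3)): [E, J, F, G, D, C, H, A, B, I]
After 3 (swap(7, 9)): [E, J, F, G, D, C, H, I, B, A]
After 4 (rotate_left(1, 9, k=6)): [E, I, B, A, J, F, G, D, C, H]
After 5 (rotate_left(7, 9, k=1)): [E, I, B, A, J, F, G, C, H, D]
After 6 (rotate_left(0, 7, k=5)): [F, G, C, E, I, B, A, J, H, D]
After 7 (reverse(5, 7)): [F, G, C, E, I, J, A, B, H, D]

Answer: [F, G, C, E, I, J, A, B, H, D]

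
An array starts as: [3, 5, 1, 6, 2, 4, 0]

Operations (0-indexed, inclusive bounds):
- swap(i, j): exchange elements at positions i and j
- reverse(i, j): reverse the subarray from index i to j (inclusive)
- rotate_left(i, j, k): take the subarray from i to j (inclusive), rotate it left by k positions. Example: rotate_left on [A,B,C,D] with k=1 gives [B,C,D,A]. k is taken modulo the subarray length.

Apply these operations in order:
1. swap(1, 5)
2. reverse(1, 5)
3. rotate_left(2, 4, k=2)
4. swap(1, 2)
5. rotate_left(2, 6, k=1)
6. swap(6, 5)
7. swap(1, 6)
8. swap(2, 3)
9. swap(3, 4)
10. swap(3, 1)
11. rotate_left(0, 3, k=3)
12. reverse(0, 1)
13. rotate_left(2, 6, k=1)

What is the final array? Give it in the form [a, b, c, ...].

After 1 (swap(1, 5)): [3, 4, 1, 6, 2, 5, 0]
After 2 (reverse(1, 5)): [3, 5, 2, 6, 1, 4, 0]
After 3 (rotate_left(2, 4, k=2)): [3, 5, 1, 2, 6, 4, 0]
After 4 (swap(1, 2)): [3, 1, 5, 2, 6, 4, 0]
After 5 (rotate_left(2, 6, k=1)): [3, 1, 2, 6, 4, 0, 5]
After 6 (swap(6, 5)): [3, 1, 2, 6, 4, 5, 0]
After 7 (swap(1, 6)): [3, 0, 2, 6, 4, 5, 1]
After 8 (swap(2, 3)): [3, 0, 6, 2, 4, 5, 1]
After 9 (swap(3, 4)): [3, 0, 6, 4, 2, 5, 1]
After 10 (swap(3, 1)): [3, 4, 6, 0, 2, 5, 1]
After 11 (rotate_left(0, 3, k=3)): [0, 3, 4, 6, 2, 5, 1]
After 12 (reverse(0, 1)): [3, 0, 4, 6, 2, 5, 1]
After 13 (rotate_left(2, 6, k=1)): [3, 0, 6, 2, 5, 1, 4]

Answer: [3, 0, 6, 2, 5, 1, 4]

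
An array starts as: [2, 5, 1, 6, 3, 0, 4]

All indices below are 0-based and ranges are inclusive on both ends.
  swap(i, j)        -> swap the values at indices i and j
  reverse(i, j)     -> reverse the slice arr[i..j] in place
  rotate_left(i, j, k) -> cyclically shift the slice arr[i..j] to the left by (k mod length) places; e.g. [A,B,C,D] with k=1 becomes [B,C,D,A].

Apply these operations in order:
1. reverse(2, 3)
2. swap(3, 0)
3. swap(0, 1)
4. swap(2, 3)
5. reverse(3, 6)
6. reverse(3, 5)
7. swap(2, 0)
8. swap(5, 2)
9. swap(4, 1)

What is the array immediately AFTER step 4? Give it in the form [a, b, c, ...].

After 1 (reverse(2, 3)): [2, 5, 6, 1, 3, 0, 4]
After 2 (swap(3, 0)): [1, 5, 6, 2, 3, 0, 4]
After 3 (swap(0, 1)): [5, 1, 6, 2, 3, 0, 4]
After 4 (swap(2, 3)): [5, 1, 2, 6, 3, 0, 4]

Answer: [5, 1, 2, 6, 3, 0, 4]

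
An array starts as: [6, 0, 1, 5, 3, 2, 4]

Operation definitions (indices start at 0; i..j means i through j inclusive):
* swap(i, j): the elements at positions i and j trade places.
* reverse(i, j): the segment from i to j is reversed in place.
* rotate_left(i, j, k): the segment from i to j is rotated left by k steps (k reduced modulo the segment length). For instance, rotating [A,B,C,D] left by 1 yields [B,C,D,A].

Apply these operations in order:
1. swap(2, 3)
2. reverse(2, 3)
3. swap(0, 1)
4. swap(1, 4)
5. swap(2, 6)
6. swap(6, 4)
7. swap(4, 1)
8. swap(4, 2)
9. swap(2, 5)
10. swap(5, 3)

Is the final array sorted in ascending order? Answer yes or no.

After 1 (swap(2, 3)): [6, 0, 5, 1, 3, 2, 4]
After 2 (reverse(2, 3)): [6, 0, 1, 5, 3, 2, 4]
After 3 (swap(0, 1)): [0, 6, 1, 5, 3, 2, 4]
After 4 (swap(1, 4)): [0, 3, 1, 5, 6, 2, 4]
After 5 (swap(2, 6)): [0, 3, 4, 5, 6, 2, 1]
After 6 (swap(6, 4)): [0, 3, 4, 5, 1, 2, 6]
After 7 (swap(4, 1)): [0, 1, 4, 5, 3, 2, 6]
After 8 (swap(4, 2)): [0, 1, 3, 5, 4, 2, 6]
After 9 (swap(2, 5)): [0, 1, 2, 5, 4, 3, 6]
After 10 (swap(5, 3)): [0, 1, 2, 3, 4, 5, 6]

Answer: yes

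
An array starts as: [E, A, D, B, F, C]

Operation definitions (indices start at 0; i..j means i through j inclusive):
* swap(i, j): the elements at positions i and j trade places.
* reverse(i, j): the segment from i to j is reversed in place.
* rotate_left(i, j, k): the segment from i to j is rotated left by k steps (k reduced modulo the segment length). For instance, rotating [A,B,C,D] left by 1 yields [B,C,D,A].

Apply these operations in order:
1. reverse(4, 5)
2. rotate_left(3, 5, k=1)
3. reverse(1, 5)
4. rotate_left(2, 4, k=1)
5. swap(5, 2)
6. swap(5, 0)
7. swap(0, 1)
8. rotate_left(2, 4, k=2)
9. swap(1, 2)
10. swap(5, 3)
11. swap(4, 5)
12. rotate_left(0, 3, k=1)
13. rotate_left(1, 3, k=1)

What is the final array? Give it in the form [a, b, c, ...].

After 1 (reverse(4, 5)): [E, A, D, B, C, F]
After 2 (rotate_left(3, 5, k=1)): [E, A, D, C, F, B]
After 3 (reverse(1, 5)): [E, B, F, C, D, A]
After 4 (rotate_left(2, 4, k=1)): [E, B, C, D, F, A]
After 5 (swap(5, 2)): [E, B, A, D, F, C]
After 6 (swap(5, 0)): [C, B, A, D, F, E]
After 7 (swap(0, 1)): [B, C, A, D, F, E]
After 8 (rotate_left(2, 4, k=2)): [B, C, F, A, D, E]
After 9 (swap(1, 2)): [B, F, C, A, D, E]
After 10 (swap(5, 3)): [B, F, C, E, D, A]
After 11 (swap(4, 5)): [B, F, C, E, A, D]
After 12 (rotate_left(0, 3, k=1)): [F, C, E, B, A, D]
After 13 (rotate_left(1, 3, k=1)): [F, E, B, C, A, D]

Answer: [F, E, B, C, A, D]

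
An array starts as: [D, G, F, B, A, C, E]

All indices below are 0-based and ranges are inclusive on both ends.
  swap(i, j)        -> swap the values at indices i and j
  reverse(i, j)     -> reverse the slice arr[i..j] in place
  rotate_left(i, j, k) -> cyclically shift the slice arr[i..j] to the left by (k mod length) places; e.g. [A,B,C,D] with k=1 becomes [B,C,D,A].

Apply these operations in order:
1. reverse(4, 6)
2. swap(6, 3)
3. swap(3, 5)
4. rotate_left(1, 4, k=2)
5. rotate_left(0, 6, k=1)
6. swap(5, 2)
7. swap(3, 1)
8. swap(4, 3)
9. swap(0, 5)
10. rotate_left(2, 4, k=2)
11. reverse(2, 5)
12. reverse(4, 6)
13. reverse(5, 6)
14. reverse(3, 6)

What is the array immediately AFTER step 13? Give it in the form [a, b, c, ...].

After 1 (reverse(4, 6)): [D, G, F, B, E, C, A]
After 2 (swap(6, 3)): [D, G, F, A, E, C, B]
After 3 (swap(3, 5)): [D, G, F, C, E, A, B]
After 4 (rotate_left(1, 4, k=2)): [D, C, E, G, F, A, B]
After 5 (rotate_left(0, 6, k=1)): [C, E, G, F, A, B, D]
After 6 (swap(5, 2)): [C, E, B, F, A, G, D]
After 7 (swap(3, 1)): [C, F, B, E, A, G, D]
After 8 (swap(4, 3)): [C, F, B, A, E, G, D]
After 9 (swap(0, 5)): [G, F, B, A, E, C, D]
After 10 (rotate_left(2, 4, k=2)): [G, F, E, B, A, C, D]
After 11 (reverse(2, 5)): [G, F, C, A, B, E, D]
After 12 (reverse(4, 6)): [G, F, C, A, D, E, B]
After 13 (reverse(5, 6)): [G, F, C, A, D, B, E]

Answer: [G, F, C, A, D, B, E]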